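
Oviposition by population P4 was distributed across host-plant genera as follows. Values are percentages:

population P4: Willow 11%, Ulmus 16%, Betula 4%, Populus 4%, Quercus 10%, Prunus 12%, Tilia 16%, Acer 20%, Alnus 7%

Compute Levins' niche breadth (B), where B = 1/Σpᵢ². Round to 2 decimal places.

7.36

Convert percentages to proportions (divide by 100).
Σpᵢ² = 0.11² + 0.16² + 0.04² + 0.04² + 0.10² + 0.12² + 0.16² + 0.20² + 0.07² = 0.0121 + 0.0256 + 0.0016 + 0.0016 + 0.0100 + 0.0144 + 0.0256 + 0.0400 + 0.0049 = 0.1358
B = 1 / 0.1358 = 7.3638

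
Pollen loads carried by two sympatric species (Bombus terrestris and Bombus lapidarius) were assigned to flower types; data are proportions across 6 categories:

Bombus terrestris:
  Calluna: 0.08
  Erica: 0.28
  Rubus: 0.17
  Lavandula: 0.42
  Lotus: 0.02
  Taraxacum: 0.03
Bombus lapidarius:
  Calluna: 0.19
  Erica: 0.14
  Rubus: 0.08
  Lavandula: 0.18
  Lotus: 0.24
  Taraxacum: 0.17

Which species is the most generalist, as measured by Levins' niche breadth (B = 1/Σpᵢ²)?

Σp_terrᵢ² = 0.08² + 0.28² + 0.17² + 0.42² + 0.02² + 0.03² = 0.0064 + 0.0784 + 0.0289 + 0.1764 + 0.0004 + 0.0009 = 0.2914
B_terr = 1 / 0.2914 = 3.4317
Σp_lapiᵢ² = 0.19² + 0.14² + 0.08² + 0.18² + 0.24² + 0.17² = 0.0361 + 0.0196 + 0.0064 + 0.0324 + 0.0576 + 0.0289 = 0.1810
B_lapi = 1 / 0.1810 = 5.5249
Highest B → broadest niche (most generalist): Bombus lapidarius (B = 5.52).

Bombus lapidarius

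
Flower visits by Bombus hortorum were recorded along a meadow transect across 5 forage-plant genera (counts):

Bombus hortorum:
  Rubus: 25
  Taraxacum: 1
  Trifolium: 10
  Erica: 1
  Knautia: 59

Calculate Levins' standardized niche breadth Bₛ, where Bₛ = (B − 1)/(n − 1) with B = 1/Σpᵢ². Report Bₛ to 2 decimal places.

Proportions for Bombus hortorum (n=96): 25/96=0.2604, 1/96=0.0104, 10/96=0.1042, 1/96=0.0104, 59/96=0.6146
Σpᵢ² = 0.2604² + 0.0104² + 0.1042² + 0.0104² + 0.6146² = 0.067808 + 0.000108 + 0.010858 + 0.000108 + 0.377733 = 0.456615
B = 1 / 0.456615 = 2.1900
Bₛ = (B − 1)/(n − 1) = (2.1900 − 1)/(5 − 1) = 1.1900/4 = 0.2975

0.30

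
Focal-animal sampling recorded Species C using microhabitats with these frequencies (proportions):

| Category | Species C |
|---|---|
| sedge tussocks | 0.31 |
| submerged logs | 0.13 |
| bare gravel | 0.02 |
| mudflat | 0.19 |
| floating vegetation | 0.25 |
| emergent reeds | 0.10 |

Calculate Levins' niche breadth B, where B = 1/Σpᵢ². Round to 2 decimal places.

Σpᵢ² = 0.31² + 0.13² + 0.02² + 0.19² + 0.25² + 0.10² = 0.0961 + 0.0169 + 0.0004 + 0.0361 + 0.0625 + 0.0100 = 0.2220
B = 1 / 0.2220 = 4.5045

4.50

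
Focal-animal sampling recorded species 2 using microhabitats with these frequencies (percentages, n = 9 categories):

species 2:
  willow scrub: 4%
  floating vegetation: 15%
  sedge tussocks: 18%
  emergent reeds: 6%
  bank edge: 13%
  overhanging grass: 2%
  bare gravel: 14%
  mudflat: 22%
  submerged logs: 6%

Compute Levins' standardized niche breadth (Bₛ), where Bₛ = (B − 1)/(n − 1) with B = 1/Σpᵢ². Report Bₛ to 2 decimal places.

Convert percentages to proportions (divide by 100).
Σpᵢ² = 0.04² + 0.15² + 0.18² + 0.06² + 0.13² + 0.02² + 0.14² + 0.22² + 0.06² = 0.0016 + 0.0225 + 0.0324 + 0.0036 + 0.0169 + 0.0004 + 0.0196 + 0.0484 + 0.0036 = 0.1490
B = 1 / 0.1490 = 6.7114
Bₛ = (B − 1)/(n − 1) = (6.7114 − 1)/(9 − 1) = 5.7114/8 = 0.7139

0.71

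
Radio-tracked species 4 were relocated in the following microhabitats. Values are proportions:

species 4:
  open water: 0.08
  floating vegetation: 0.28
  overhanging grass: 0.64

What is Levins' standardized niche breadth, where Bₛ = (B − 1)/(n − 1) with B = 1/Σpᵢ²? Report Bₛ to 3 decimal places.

Σpᵢ² = 0.08² + 0.28² + 0.64² = 0.0064 + 0.0784 + 0.4096 = 0.4944
B = 1 / 0.4944 = 2.02265
Bₛ = (B − 1)/(n − 1) = (2.02265 − 1)/(3 − 1) = 1.02265/2 = 0.51133

0.511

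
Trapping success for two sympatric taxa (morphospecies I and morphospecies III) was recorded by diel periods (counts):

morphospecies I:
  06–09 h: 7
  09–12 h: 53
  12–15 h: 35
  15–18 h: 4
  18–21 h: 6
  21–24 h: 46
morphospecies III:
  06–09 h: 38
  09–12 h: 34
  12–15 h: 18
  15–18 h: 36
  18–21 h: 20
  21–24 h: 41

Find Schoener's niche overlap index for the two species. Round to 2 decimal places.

Proportions for morphospecies I (n=151): 7/151=0.0464, 53/151=0.3510, 35/151=0.2318, 4/151=0.0265, 6/151=0.0397, 46/151=0.3046
Proportions for morphospecies III (n=187): 38/187=0.2032, 34/187=0.1818, 18/187=0.0963, 36/187=0.1925, 20/187=0.1070, 41/187=0.2193
Σ|p₁ᵢ − p₂ᵢ| = 0.1568 + 0.1692 + 0.1355 + 0.1660 + 0.0673 + 0.0853 = 0.7801
D = 1 − ½ × 0.7801 = 1 − 0.39005 = 0.60995

0.61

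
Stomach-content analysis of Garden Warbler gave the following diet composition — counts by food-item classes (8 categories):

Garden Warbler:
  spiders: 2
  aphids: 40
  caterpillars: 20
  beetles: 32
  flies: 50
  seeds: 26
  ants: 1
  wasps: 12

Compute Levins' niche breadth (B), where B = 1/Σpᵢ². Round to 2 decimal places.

Proportions for Garden Warbler (n=183): 2/183=0.0109, 40/183=0.2186, 20/183=0.1093, 32/183=0.1749, 50/183=0.2732, 26/183=0.1421, 1/183=0.0055, 12/183=0.0656
Σpᵢ² = 0.0109² + 0.2186² + 0.1093² + 0.1749² + 0.2732² + 0.1421² + 0.0055² + 0.0656² = 0.000119 + 0.047786 + 0.011946 + 0.030590 + 0.074638 + 0.020192 + 0.000030 + 0.004303 = 0.189604
B = 1 / 0.189604 = 5.2742

5.27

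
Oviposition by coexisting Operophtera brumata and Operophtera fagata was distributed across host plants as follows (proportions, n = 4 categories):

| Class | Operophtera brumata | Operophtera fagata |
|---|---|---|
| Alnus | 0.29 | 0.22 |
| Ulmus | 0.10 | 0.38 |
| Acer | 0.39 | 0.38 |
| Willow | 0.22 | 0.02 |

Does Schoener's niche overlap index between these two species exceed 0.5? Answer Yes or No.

Σ|p₁ᵢ − p₂ᵢ| = 0.07 + 0.28 + 0.01 + 0.20 = 0.56
D = 1 − ½ × 0.56 = 1 − 0.280 = 0.7200
D = 0.7200 > 0.5 → Yes.

Yes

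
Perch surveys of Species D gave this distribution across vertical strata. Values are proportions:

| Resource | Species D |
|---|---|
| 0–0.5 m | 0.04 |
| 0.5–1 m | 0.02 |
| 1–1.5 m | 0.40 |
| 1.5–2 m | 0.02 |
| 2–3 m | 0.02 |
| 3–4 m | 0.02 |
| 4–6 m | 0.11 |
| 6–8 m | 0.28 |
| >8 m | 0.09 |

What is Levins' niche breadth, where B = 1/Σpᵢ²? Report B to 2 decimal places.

3.82

Σpᵢ² = 0.04² + 0.02² + 0.40² + 0.02² + 0.02² + 0.02² + 0.11² + 0.28² + 0.09² = 0.0016 + 0.0004 + 0.1600 + 0.0004 + 0.0004 + 0.0004 + 0.0121 + 0.0784 + 0.0081 = 0.2618
B = 1 / 0.2618 = 3.8197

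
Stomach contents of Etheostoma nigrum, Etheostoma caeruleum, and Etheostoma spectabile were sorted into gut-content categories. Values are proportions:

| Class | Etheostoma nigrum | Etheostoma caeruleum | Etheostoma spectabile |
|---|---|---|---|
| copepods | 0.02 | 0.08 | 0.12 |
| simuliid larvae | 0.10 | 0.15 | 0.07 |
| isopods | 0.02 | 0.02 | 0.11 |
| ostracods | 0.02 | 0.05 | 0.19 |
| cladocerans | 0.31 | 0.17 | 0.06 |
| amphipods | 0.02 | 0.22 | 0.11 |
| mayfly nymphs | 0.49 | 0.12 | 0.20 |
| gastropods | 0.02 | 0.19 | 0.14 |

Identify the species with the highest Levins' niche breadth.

Etheostoma spectabile

Σp_nigrᵢ² = 0.02² + 0.10² + 0.02² + 0.02² + 0.31² + 0.02² + 0.49² + 0.02² = 0.0004 + 0.0100 + 0.0004 + 0.0004 + 0.0961 + 0.0004 + 0.2401 + 0.0004 = 0.3482
B_nigr = 1 / 0.3482 = 2.8719
Σp_caerᵢ² = 0.08² + 0.15² + 0.02² + 0.05² + 0.17² + 0.22² + 0.12² + 0.19² = 0.0064 + 0.0225 + 0.0004 + 0.0025 + 0.0289 + 0.0484 + 0.0144 + 0.0361 = 0.1596
B_caer = 1 / 0.1596 = 6.2657
Σp_specᵢ² = 0.12² + 0.07² + 0.11² + 0.19² + 0.06² + 0.11² + 0.20² + 0.14² = 0.0144 + 0.0049 + 0.0121 + 0.0361 + 0.0036 + 0.0121 + 0.0400 + 0.0196 = 0.1428
B_spec = 1 / 0.1428 = 7.0028
Highest B → broadest niche (most generalist): Etheostoma spectabile (B = 7.00).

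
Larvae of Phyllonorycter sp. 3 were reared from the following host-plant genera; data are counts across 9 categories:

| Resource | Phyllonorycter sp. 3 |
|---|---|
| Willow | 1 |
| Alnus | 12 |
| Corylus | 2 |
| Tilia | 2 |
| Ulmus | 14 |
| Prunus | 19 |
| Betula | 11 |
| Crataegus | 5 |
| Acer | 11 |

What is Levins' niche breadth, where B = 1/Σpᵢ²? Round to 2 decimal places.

6.07

Proportions for Phyllonorycter sp. 3 (n=77): 1/77=0.0130, 12/77=0.1558, 2/77=0.0260, 2/77=0.0260, 14/77=0.1818, 19/77=0.2468, 11/77=0.1429, 5/77=0.0649, 11/77=0.1429
Σpᵢ² = 0.0130² + 0.1558² + 0.0260² + 0.0260² + 0.1818² + 0.2468² + 0.1429² + 0.0649² + 0.1429² = 0.000169 + 0.024274 + 0.000676 + 0.000676 + 0.033051 + 0.060910 + 0.020420 + 0.004212 + 0.020420 = 0.164808
B = 1 / 0.164808 = 6.0677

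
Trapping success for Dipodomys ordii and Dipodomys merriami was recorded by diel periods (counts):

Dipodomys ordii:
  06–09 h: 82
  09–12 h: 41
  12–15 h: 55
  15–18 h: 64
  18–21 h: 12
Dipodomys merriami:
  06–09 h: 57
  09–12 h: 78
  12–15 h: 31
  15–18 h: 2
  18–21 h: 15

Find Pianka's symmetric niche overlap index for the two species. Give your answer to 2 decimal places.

Proportions for Dipodomys ordii (n=254): 82/254=0.3228, 41/254=0.1614, 55/254=0.2165, 64/254=0.2520, 12/254=0.0472
Proportions for Dipodomys merriami (n=183): 57/183=0.3115, 78/183=0.4262, 31/183=0.1694, 2/183=0.0109, 15/183=0.0820
Σ p₁ᵢp₂ᵢ = 0.100552 + 0.068789 + 0.036675 + 0.002747 + 0.003870 = 0.212633
Σp_1ᵢ² = 0.3228² + 0.1614² + 0.2165² + 0.2520² + 0.0472² = 0.104200 + 0.026050 + 0.046872 + 0.063504 + 0.002228 = 0.242854
Σp_2ᵢ² = 0.3115² + 0.4262² + 0.1694² + 0.0109² + 0.0820² = 0.097032 + 0.181646 + 0.028696 + 0.000119 + 0.006724 = 0.314217
O = 0.212633 / √(0.242854 × 0.314217) = 0.212633 / 0.2762406 = 0.7697

0.77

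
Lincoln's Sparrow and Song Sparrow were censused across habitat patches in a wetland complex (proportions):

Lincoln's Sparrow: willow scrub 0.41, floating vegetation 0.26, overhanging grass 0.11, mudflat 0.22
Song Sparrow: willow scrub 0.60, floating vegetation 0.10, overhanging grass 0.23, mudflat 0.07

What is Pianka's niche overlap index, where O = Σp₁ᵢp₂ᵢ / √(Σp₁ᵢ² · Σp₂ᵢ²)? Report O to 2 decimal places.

Σ p₁ᵢp₂ᵢ = 0.2460 + 0.0260 + 0.0253 + 0.0154 = 0.3127
Σp_1ᵢ² = 0.41² + 0.26² + 0.11² + 0.22² = 0.1681 + 0.0676 + 0.0121 + 0.0484 = 0.2962
Σp_2ᵢ² = 0.60² + 0.10² + 0.23² + 0.07² = 0.3600 + 0.0100 + 0.0529 + 0.0049 = 0.4278
O = 0.3127 / √(0.2962 × 0.4278) = 0.3127 / 0.35597 = 0.8784

0.88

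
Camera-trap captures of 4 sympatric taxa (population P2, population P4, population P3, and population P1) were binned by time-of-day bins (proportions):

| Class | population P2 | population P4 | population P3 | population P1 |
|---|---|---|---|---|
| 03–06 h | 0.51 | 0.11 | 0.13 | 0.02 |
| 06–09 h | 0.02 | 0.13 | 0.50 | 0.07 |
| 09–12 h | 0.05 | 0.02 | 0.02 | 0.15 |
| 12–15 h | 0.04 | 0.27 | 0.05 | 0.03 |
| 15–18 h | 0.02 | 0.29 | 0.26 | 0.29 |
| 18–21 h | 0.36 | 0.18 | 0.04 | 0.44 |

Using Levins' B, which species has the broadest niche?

population P4

Σp_P2ᵢ² = 0.51² + 0.02² + 0.05² + 0.04² + 0.02² + 0.36² = 0.2601 + 0.0004 + 0.0025 + 0.0016 + 0.0004 + 0.1296 = 0.3946
B_P2 = 1 / 0.3946 = 2.5342
Σp_P4ᵢ² = 0.11² + 0.13² + 0.02² + 0.27² + 0.29² + 0.18² = 0.0121 + 0.0169 + 0.0004 + 0.0729 + 0.0841 + 0.0324 = 0.2188
B_P4 = 1 / 0.2188 = 4.5704
Σp_P3ᵢ² = 0.13² + 0.50² + 0.02² + 0.05² + 0.26² + 0.04² = 0.0169 + 0.2500 + 0.0004 + 0.0025 + 0.0676 + 0.0016 = 0.3390
B_P3 = 1 / 0.3390 = 2.9499
Σp_P1ᵢ² = 0.02² + 0.07² + 0.15² + 0.03² + 0.29² + 0.44² = 0.0004 + 0.0049 + 0.0225 + 0.0009 + 0.0841 + 0.1936 = 0.3064
B_P1 = 1 / 0.3064 = 3.2637
Highest B → broadest niche (most generalist): population P4 (B = 4.57).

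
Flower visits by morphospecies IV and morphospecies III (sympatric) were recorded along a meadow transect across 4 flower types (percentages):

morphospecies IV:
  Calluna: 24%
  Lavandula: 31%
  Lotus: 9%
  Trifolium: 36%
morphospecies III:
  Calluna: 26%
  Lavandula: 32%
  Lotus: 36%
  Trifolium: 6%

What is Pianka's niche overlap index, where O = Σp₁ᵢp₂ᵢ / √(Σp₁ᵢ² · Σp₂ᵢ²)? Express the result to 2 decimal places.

0.73

Convert percentages to proportions (divide by 100).
Σ p₁ᵢp₂ᵢ = 0.0624 + 0.0992 + 0.0324 + 0.0216 = 0.2156
Σp_1ᵢ² = 0.24² + 0.31² + 0.09² + 0.36² = 0.0576 + 0.0961 + 0.0081 + 0.1296 = 0.2914
Σp_2ᵢ² = 0.26² + 0.32² + 0.36² + 0.06² = 0.0676 + 0.1024 + 0.1296 + 0.0036 = 0.3032
O = 0.2156 / √(0.2914 × 0.3032) = 0.2156 / 0.29724 = 0.7253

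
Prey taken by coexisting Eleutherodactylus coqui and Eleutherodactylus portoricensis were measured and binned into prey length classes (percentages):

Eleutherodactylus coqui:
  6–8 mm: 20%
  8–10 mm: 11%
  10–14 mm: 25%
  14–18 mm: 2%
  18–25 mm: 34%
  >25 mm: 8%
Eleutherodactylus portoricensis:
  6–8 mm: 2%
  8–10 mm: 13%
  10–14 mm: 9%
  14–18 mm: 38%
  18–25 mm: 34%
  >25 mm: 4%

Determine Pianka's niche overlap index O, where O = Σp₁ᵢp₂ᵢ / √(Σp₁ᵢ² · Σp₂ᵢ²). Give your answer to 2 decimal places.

0.64

Convert percentages to proportions (divide by 100).
Σ p₁ᵢp₂ᵢ = 0.0040 + 0.0143 + 0.0225 + 0.0076 + 0.1156 + 0.0032 = 0.1672
Σp_1ᵢ² = 0.20² + 0.11² + 0.25² + 0.02² + 0.34² + 0.08² = 0.0400 + 0.0121 + 0.0625 + 0.0004 + 0.1156 + 0.0064 = 0.2370
Σp_2ᵢ² = 0.02² + 0.13² + 0.09² + 0.38² + 0.34² + 0.04² = 0.0004 + 0.0169 + 0.0081 + 0.1444 + 0.1156 + 0.0016 = 0.2870
O = 0.1672 / √(0.2370 × 0.2870) = 0.1672 / 0.26080 = 0.6411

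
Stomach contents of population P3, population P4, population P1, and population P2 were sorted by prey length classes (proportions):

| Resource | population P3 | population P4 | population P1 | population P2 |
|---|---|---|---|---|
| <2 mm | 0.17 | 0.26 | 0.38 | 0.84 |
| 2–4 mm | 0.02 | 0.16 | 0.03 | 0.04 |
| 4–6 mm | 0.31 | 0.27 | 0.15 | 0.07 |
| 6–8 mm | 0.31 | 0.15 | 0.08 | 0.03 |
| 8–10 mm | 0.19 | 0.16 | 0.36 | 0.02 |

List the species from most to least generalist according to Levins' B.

population P4 > population P3 > population P1 > population P2

Σp_P3ᵢ² = 0.17² + 0.02² + 0.31² + 0.31² + 0.19² = 0.0289 + 0.0004 + 0.0961 + 0.0961 + 0.0361 = 0.2576
B_P3 = 1 / 0.2576 = 3.8820
Σp_P4ᵢ² = 0.26² + 0.16² + 0.27² + 0.15² + 0.16² = 0.0676 + 0.0256 + 0.0729 + 0.0225 + 0.0256 = 0.2142
B_P4 = 1 / 0.2142 = 4.6685
Σp_P1ᵢ² = 0.38² + 0.03² + 0.15² + 0.08² + 0.36² = 0.1444 + 0.0009 + 0.0225 + 0.0064 + 0.1296 = 0.3038
B_P1 = 1 / 0.3038 = 3.2916
Σp_P2ᵢ² = 0.84² + 0.04² + 0.07² + 0.03² + 0.02² = 0.7056 + 0.0016 + 0.0049 + 0.0009 + 0.0004 = 0.7134
B_P2 = 1 / 0.7134 = 1.4017
Ranking by B (broadest → narrowest): population P4 (4.67) > population P3 (3.88) > population P1 (3.29) > population P2 (1.40)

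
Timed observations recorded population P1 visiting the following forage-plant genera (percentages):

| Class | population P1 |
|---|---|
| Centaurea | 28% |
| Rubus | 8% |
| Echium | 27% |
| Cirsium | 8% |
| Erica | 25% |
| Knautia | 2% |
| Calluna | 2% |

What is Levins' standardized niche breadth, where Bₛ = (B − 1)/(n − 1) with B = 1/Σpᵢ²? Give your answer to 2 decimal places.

Convert percentages to proportions (divide by 100).
Σpᵢ² = 0.28² + 0.08² + 0.27² + 0.08² + 0.25² + 0.02² + 0.02² = 0.0784 + 0.0064 + 0.0729 + 0.0064 + 0.0625 + 0.0004 + 0.0004 = 0.2274
B = 1 / 0.2274 = 4.3975
Bₛ = (B − 1)/(n − 1) = (4.3975 − 1)/(7 − 1) = 3.3975/6 = 0.5663

0.57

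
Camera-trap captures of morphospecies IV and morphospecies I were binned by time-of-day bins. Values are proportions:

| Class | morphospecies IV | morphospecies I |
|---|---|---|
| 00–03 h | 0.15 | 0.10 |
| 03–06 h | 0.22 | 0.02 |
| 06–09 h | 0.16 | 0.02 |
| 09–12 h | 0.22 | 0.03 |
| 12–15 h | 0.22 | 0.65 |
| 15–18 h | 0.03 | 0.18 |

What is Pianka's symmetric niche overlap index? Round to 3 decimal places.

Σ p₁ᵢp₂ᵢ = 0.0150 + 0.0044 + 0.0032 + 0.0066 + 0.1430 + 0.0054 = 0.1776
Σp_1ᵢ² = 0.15² + 0.22² + 0.16² + 0.22² + 0.22² + 0.03² = 0.0225 + 0.0484 + 0.0256 + 0.0484 + 0.0484 + 0.0009 = 0.1942
Σp_2ᵢ² = 0.10² + 0.02² + 0.02² + 0.03² + 0.65² + 0.18² = 0.0100 + 0.0004 + 0.0004 + 0.0009 + 0.4225 + 0.0324 = 0.4666
O = 0.1776 / √(0.1942 × 0.4666) = 0.1776 / 0.301021 = 0.58999

0.590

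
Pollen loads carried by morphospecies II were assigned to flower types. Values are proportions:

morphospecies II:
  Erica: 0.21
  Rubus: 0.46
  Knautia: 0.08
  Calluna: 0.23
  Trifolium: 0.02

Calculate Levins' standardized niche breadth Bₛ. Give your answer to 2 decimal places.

Σpᵢ² = 0.21² + 0.46² + 0.08² + 0.23² + 0.02² = 0.0441 + 0.2116 + 0.0064 + 0.0529 + 0.0004 = 0.3154
B = 1 / 0.3154 = 3.1706
Bₛ = (B − 1)/(n − 1) = (3.1706 − 1)/(5 − 1) = 2.1706/4 = 0.5427

0.54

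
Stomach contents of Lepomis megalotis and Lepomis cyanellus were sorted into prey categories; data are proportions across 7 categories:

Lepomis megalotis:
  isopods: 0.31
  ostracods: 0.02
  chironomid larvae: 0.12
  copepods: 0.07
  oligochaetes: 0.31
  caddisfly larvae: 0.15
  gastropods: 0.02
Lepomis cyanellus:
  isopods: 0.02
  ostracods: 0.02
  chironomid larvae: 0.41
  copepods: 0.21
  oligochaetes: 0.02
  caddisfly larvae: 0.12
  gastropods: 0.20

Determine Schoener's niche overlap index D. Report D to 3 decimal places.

Σ|p₁ᵢ − p₂ᵢ| = 0.29 + 0.00 + 0.29 + 0.14 + 0.29 + 0.03 + 0.18 = 1.22
D = 1 − ½ × 1.22 = 1 − 0.610 = 0.39000

0.390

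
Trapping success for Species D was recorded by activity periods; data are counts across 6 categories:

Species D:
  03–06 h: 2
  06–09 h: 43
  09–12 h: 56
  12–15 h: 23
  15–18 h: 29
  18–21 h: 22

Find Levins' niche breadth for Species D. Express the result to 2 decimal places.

4.48

Proportions for Species D (n=175): 2/175=0.0114, 43/175=0.2457, 56/175=0.3200, 23/175=0.1314, 29/175=0.1657, 22/175=0.1257
Σpᵢ² = 0.0114² + 0.2457² + 0.3200² + 0.1314² + 0.1657² + 0.1257² = 0.000130 + 0.060368 + 0.102400 + 0.017266 + 0.027456 + 0.015800 = 0.223420
B = 1 / 0.223420 = 4.4759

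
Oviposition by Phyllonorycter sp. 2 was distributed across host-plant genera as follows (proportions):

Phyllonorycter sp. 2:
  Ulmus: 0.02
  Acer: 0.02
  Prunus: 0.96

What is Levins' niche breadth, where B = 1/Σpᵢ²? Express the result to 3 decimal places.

Σpᵢ² = 0.02² + 0.02² + 0.96² = 0.0004 + 0.0004 + 0.9216 = 0.9224
B = 1 / 0.9224 = 1.08413

1.084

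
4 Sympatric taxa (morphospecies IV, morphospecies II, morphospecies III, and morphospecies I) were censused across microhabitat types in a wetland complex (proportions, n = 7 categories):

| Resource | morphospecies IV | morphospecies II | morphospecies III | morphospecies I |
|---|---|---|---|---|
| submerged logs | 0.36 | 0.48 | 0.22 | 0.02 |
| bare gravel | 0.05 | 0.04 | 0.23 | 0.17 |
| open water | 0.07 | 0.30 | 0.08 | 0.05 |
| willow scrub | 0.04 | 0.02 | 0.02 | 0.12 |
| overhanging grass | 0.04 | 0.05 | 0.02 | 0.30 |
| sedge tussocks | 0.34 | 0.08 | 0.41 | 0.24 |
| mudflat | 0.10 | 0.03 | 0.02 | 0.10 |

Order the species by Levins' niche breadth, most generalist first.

Σp_IVᵢ² = 0.36² + 0.05² + 0.07² + 0.04² + 0.04² + 0.34² + 0.10² = 0.1296 + 0.0025 + 0.0049 + 0.0016 + 0.0016 + 0.1156 + 0.0100 = 0.2658
B_IV = 1 / 0.2658 = 3.7622
Σp_IIᵢ² = 0.48² + 0.04² + 0.30² + 0.02² + 0.05² + 0.08² + 0.03² = 0.2304 + 0.0016 + 0.0900 + 0.0004 + 0.0025 + 0.0064 + 0.0009 = 0.3322
B_II = 1 / 0.3322 = 3.0102
Σp_IIIᵢ² = 0.22² + 0.23² + 0.08² + 0.02² + 0.02² + 0.41² + 0.02² = 0.0484 + 0.0529 + 0.0064 + 0.0004 + 0.0004 + 0.1681 + 0.0004 = 0.2770
B_III = 1 / 0.2770 = 3.6101
Σp_Iᵢ² = 0.02² + 0.17² + 0.05² + 0.12² + 0.30² + 0.24² + 0.10² = 0.0004 + 0.0289 + 0.0025 + 0.0144 + 0.0900 + 0.0576 + 0.0100 = 0.2038
B_I = 1 / 0.2038 = 4.9068
Ranking by B (broadest → narrowest): morphospecies I (4.91) > morphospecies IV (3.76) > morphospecies III (3.61) > morphospecies II (3.01)

morphospecies I > morphospecies IV > morphospecies III > morphospecies II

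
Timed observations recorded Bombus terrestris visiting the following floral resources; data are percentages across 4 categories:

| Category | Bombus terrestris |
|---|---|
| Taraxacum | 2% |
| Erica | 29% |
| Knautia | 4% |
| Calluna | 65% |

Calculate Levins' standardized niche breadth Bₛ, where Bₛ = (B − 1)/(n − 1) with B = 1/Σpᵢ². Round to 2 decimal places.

0.32

Convert percentages to proportions (divide by 100).
Σpᵢ² = 0.02² + 0.29² + 0.04² + 0.65² = 0.0004 + 0.0841 + 0.0016 + 0.4225 = 0.5086
B = 1 / 0.5086 = 1.9662
Bₛ = (B − 1)/(n − 1) = (1.9662 − 1)/(4 − 1) = 0.9662/3 = 0.3221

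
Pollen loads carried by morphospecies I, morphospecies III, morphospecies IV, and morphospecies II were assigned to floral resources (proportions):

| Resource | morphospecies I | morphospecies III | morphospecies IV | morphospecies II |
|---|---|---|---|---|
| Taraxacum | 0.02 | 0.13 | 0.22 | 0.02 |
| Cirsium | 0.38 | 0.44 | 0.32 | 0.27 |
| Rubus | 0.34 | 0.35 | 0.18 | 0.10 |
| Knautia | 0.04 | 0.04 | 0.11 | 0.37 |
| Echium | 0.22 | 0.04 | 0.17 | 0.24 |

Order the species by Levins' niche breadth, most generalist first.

Σp_Iᵢ² = 0.02² + 0.38² + 0.34² + 0.04² + 0.22² = 0.0004 + 0.1444 + 0.1156 + 0.0016 + 0.0484 = 0.3104
B_I = 1 / 0.3104 = 3.2216
Σp_IIIᵢ² = 0.13² + 0.44² + 0.35² + 0.04² + 0.04² = 0.0169 + 0.1936 + 0.1225 + 0.0016 + 0.0016 = 0.3362
B_III = 1 / 0.3362 = 2.9744
Σp_IVᵢ² = 0.22² + 0.32² + 0.18² + 0.11² + 0.17² = 0.0484 + 0.1024 + 0.0324 + 0.0121 + 0.0289 = 0.2242
B_IV = 1 / 0.2242 = 4.4603
Σp_IIᵢ² = 0.02² + 0.27² + 0.10² + 0.37² + 0.24² = 0.0004 + 0.0729 + 0.0100 + 0.1369 + 0.0576 = 0.2778
B_II = 1 / 0.2778 = 3.5997
Ranking by B (broadest → narrowest): morphospecies IV (4.46) > morphospecies II (3.60) > morphospecies I (3.22) > morphospecies III (2.97)

morphospecies IV > morphospecies II > morphospecies I > morphospecies III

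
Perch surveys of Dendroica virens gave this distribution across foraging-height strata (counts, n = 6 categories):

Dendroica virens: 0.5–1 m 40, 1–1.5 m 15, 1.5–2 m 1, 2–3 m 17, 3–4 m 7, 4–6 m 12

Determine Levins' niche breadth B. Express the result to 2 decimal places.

Proportions for Dendroica virens (n=92): 40/92=0.4348, 15/92=0.1630, 1/92=0.0109, 17/92=0.1848, 7/92=0.0761, 12/92=0.1304
Σpᵢ² = 0.4348² + 0.1630² + 0.0109² + 0.1848² + 0.0761² + 0.1304² = 0.189051 + 0.026569 + 0.000119 + 0.034151 + 0.005791 + 0.017004 = 0.272685
B = 1 / 0.272685 = 3.6672

3.67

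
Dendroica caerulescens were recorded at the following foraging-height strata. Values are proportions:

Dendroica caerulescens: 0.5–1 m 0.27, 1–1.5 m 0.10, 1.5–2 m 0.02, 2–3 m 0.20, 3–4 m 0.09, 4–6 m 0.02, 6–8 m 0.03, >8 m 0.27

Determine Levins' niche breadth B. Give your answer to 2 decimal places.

Σpᵢ² = 0.27² + 0.10² + 0.02² + 0.20² + 0.09² + 0.02² + 0.03² + 0.27² = 0.0729 + 0.0100 + 0.0004 + 0.0400 + 0.0081 + 0.0004 + 0.0009 + 0.0729 = 0.2056
B = 1 / 0.2056 = 4.8638

4.86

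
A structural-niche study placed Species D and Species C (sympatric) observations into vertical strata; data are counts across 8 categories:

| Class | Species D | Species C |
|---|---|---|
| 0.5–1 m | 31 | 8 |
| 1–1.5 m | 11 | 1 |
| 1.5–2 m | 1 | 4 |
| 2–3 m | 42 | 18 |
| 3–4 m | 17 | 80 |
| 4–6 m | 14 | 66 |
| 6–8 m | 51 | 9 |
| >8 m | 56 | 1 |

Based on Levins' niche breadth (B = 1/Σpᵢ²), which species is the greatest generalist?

Proportions for Species D (n=223): 31/223=0.1390, 11/223=0.0493, 1/223=0.0045, 42/223=0.1883, 17/223=0.0762, 14/223=0.0628, 51/223=0.2287, 56/223=0.2511
Proportions for Species C (n=187): 8/187=0.0428, 1/187=0.0053, 4/187=0.0214, 18/187=0.0963, 80/187=0.4278, 66/187=0.3529, 9/187=0.0481, 1/187=0.0053
Σp_Dᵢ² = 0.1390² + 0.0493² + 0.0045² + 0.1883² + 0.0762² + 0.0628² + 0.2287² + 0.2511² = 0.019321 + 0.002430 + 0.000020 + 0.035457 + 0.005806 + 0.003944 + 0.052304 + 0.063051 = 0.182333
B_D = 1 / 0.182333 = 5.4845
Σp_Cᵢ² = 0.0428² + 0.0053² + 0.0214² + 0.0963² + 0.4278² + 0.3529² + 0.0481² + 0.0053² = 0.001832 + 0.000028 + 0.000458 + 0.009274 + 0.183013 + 0.124538 + 0.002314 + 0.000028 = 0.321485
B_C = 1 / 0.321485 = 3.1106
Highest B → broadest niche (most generalist): Species D (B = 5.48).

Species D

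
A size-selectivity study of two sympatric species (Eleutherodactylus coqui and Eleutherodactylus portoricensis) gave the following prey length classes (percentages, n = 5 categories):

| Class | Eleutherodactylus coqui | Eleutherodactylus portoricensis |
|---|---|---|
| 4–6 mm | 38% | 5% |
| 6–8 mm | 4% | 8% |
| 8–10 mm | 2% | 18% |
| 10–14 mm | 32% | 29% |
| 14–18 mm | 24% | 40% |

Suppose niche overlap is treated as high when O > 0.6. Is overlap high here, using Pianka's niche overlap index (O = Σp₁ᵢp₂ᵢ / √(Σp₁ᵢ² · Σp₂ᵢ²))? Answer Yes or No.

Convert percentages to proportions (divide by 100).
Σ p₁ᵢp₂ᵢ = 0.0190 + 0.0032 + 0.0036 + 0.0928 + 0.0960 = 0.2146
Σp_1ᵢ² = 0.38² + 0.04² + 0.02² + 0.32² + 0.24² = 0.1444 + 0.0016 + 0.0004 + 0.1024 + 0.0576 = 0.3064
Σp_2ᵢ² = 0.05² + 0.08² + 0.18² + 0.29² + 0.40² = 0.0025 + 0.0064 + 0.0324 + 0.0841 + 0.1600 = 0.2854
O = 0.2146 / √(0.3064 × 0.2854) = 0.2146 / 0.29571 = 0.7257
O = 0.7257 > 0.6 → Yes.

Yes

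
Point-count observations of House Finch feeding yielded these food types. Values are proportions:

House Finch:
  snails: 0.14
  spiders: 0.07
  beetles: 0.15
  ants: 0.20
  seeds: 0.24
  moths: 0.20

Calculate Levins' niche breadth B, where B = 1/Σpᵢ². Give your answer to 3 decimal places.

5.417

Σpᵢ² = 0.14² + 0.07² + 0.15² + 0.20² + 0.24² + 0.20² = 0.0196 + 0.0049 + 0.0225 + 0.0400 + 0.0576 + 0.0400 = 0.1846
B = 1 / 0.1846 = 5.41712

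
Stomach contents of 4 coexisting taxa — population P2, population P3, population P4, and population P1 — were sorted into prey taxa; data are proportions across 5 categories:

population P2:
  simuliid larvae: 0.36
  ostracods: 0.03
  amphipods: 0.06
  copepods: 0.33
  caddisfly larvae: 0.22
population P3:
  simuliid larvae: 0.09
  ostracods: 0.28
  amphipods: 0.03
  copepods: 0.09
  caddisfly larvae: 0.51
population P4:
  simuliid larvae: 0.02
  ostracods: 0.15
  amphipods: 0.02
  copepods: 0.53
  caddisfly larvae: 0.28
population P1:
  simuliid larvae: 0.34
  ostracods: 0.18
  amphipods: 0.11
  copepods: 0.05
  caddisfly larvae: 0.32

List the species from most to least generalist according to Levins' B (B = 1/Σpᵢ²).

population P1 > population P2 > population P3 > population P4

Σp_P2ᵢ² = 0.36² + 0.03² + 0.06² + 0.33² + 0.22² = 0.1296 + 0.0009 + 0.0036 + 0.1089 + 0.0484 = 0.2914
B_P2 = 1 / 0.2914 = 3.4317
Σp_P3ᵢ² = 0.09² + 0.28² + 0.03² + 0.09² + 0.51² = 0.0081 + 0.0784 + 0.0009 + 0.0081 + 0.2601 = 0.3556
B_P3 = 1 / 0.3556 = 2.8121
Σp_P4ᵢ² = 0.02² + 0.15² + 0.02² + 0.53² + 0.28² = 0.0004 + 0.0225 + 0.0004 + 0.2809 + 0.0784 = 0.3826
B_P4 = 1 / 0.3826 = 2.6137
Σp_P1ᵢ² = 0.34² + 0.18² + 0.11² + 0.05² + 0.32² = 0.1156 + 0.0324 + 0.0121 + 0.0025 + 0.1024 = 0.2650
B_P1 = 1 / 0.2650 = 3.7736
Ranking by B (broadest → narrowest): population P1 (3.77) > population P2 (3.43) > population P3 (2.81) > population P4 (2.61)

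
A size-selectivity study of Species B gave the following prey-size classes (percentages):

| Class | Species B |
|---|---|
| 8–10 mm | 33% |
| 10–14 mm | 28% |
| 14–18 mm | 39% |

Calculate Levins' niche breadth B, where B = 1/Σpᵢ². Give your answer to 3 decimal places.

Convert percentages to proportions (divide by 100).
Σpᵢ² = 0.33² + 0.28² + 0.39² = 0.1089 + 0.0784 + 0.1521 = 0.3394
B = 1 / 0.3394 = 2.94638

2.946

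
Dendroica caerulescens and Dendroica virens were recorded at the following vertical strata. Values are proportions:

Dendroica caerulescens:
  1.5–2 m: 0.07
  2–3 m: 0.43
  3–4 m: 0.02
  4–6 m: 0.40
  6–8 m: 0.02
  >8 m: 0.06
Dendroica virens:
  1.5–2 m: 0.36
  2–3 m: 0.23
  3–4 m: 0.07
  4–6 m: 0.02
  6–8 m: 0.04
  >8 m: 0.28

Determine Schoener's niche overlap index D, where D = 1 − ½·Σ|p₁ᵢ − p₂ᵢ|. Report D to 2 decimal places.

Σ|p₁ᵢ − p₂ᵢ| = 0.29 + 0.20 + 0.05 + 0.38 + 0.02 + 0.22 = 1.16
D = 1 − ½ × 1.16 = 1 − 0.580 = 0.4200

0.42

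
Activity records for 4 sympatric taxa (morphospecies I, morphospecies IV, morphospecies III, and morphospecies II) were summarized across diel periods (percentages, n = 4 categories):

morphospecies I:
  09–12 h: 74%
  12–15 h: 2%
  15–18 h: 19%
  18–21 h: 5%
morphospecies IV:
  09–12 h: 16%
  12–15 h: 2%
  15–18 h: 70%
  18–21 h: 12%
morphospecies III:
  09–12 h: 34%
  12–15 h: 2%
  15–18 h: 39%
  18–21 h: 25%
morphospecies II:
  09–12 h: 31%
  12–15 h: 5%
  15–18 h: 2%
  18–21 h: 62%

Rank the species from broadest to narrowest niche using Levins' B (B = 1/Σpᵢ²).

morphospecies III > morphospecies II > morphospecies IV > morphospecies I

Convert percentages to proportions (divide by 100).
Σp_Iᵢ² = 0.74² + 0.02² + 0.19² + 0.05² = 0.5476 + 0.0004 + 0.0361 + 0.0025 = 0.5866
B_I = 1 / 0.5866 = 1.7047
Σp_IVᵢ² = 0.16² + 0.02² + 0.70² + 0.12² = 0.0256 + 0.0004 + 0.4900 + 0.0144 = 0.5304
B_IV = 1 / 0.5304 = 1.8854
Σp_IIIᵢ² = 0.34² + 0.02² + 0.39² + 0.25² = 0.1156 + 0.0004 + 0.1521 + 0.0625 = 0.3306
B_III = 1 / 0.3306 = 3.0248
Σp_IIᵢ² = 0.31² + 0.05² + 0.02² + 0.62² = 0.0961 + 0.0025 + 0.0004 + 0.3844 = 0.4834
B_II = 1 / 0.4834 = 2.0687
Ranking by B (broadest → narrowest): morphospecies III (3.02) > morphospecies II (2.07) > morphospecies IV (1.89) > morphospecies I (1.70)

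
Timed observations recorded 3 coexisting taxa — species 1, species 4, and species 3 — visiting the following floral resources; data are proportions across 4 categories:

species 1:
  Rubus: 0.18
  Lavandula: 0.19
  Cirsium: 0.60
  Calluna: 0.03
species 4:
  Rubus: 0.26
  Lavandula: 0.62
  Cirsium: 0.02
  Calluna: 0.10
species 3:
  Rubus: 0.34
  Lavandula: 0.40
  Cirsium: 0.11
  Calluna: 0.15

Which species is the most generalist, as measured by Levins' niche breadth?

Σp_1ᵢ² = 0.18² + 0.19² + 0.60² + 0.03² = 0.0324 + 0.0361 + 0.3600 + 0.0009 = 0.4294
B_1 = 1 / 0.4294 = 2.3288
Σp_4ᵢ² = 0.26² + 0.62² + 0.02² + 0.10² = 0.0676 + 0.3844 + 0.0004 + 0.0100 = 0.4624
B_4 = 1 / 0.4624 = 2.1626
Σp_3ᵢ² = 0.34² + 0.40² + 0.11² + 0.15² = 0.1156 + 0.1600 + 0.0121 + 0.0225 = 0.3102
B_3 = 1 / 0.3102 = 3.2237
Highest B → broadest niche (most generalist): species 3 (B = 3.22).

species 3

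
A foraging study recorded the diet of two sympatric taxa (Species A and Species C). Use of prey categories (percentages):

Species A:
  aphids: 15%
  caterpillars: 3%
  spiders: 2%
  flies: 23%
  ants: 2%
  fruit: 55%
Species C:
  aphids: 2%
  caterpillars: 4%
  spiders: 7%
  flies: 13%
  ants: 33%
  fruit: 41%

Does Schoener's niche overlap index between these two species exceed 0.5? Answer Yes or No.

Yes

Convert percentages to proportions (divide by 100).
Σ|p₁ᵢ − p₂ᵢ| = 0.13 + 0.01 + 0.05 + 0.10 + 0.31 + 0.14 = 0.74
D = 1 − ½ × 0.74 = 1 − 0.370 = 0.6300
D = 0.6300 > 0.5 → Yes.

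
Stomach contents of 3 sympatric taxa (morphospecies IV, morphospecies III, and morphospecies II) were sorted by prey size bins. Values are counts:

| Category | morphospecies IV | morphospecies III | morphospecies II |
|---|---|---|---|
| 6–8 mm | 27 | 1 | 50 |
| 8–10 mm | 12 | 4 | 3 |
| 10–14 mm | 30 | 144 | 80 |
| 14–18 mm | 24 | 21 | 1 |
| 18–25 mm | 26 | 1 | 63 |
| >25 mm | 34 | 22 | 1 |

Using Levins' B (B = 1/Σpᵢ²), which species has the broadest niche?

Proportions for morphospecies IV (n=153): 27/153=0.1765, 12/153=0.0784, 30/153=0.1961, 24/153=0.1569, 26/153=0.1699, 34/153=0.2222
Proportions for morphospecies III (n=193): 1/193=0.0052, 4/193=0.0207, 144/193=0.7461, 21/193=0.1088, 1/193=0.0052, 22/193=0.1140
Proportions for morphospecies II (n=198): 50/198=0.2525, 3/198=0.0152, 80/198=0.4040, 1/198=0.0051, 63/198=0.3182, 1/198=0.0051
Σp_IVᵢ² = 0.1765² + 0.0784² + 0.1961² + 0.1569² + 0.1699² + 0.2222² = 0.031152 + 0.006147 + 0.038455 + 0.024618 + 0.028866 + 0.049373 = 0.178611
B_IV = 1 / 0.178611 = 5.5988
Σp_IIIᵢ² = 0.0052² + 0.0207² + 0.7461² + 0.1088² + 0.0052² + 0.1140² = 0.000027 + 0.000428 + 0.556665 + 0.011837 + 0.000027 + 0.012996 = 0.581980
B_III = 1 / 0.581980 = 1.7183
Σp_IIᵢ² = 0.2525² + 0.0152² + 0.4040² + 0.0051² + 0.3182² + 0.0051² = 0.063756 + 0.000231 + 0.163216 + 0.000026 + 0.101251 + 0.000026 = 0.328506
B_II = 1 / 0.328506 = 3.0441
Highest B → broadest niche (most generalist): morphospecies IV (B = 5.60).

morphospecies IV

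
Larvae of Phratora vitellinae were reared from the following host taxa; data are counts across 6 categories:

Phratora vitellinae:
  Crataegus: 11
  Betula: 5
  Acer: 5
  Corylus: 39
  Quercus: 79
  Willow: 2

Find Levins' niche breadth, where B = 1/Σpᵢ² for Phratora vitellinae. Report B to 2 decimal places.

Proportions for Phratora vitellinae (n=141): 11/141=0.0780, 5/141=0.0355, 5/141=0.0355, 39/141=0.2766, 79/141=0.5603, 2/141=0.0142
Σpᵢ² = 0.0780² + 0.0355² + 0.0355² + 0.2766² + 0.5603² + 0.0142² = 0.006084 + 0.001260 + 0.001260 + 0.076508 + 0.313936 + 0.000202 = 0.399250
B = 1 / 0.399250 = 2.5047

2.50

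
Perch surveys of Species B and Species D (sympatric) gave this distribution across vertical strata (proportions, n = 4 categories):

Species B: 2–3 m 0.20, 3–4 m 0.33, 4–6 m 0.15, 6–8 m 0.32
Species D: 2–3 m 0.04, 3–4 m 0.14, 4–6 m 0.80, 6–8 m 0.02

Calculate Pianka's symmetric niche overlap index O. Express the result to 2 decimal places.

Σ p₁ᵢp₂ᵢ = 0.0080 + 0.0462 + 0.1200 + 0.0064 = 0.1806
Σp_1ᵢ² = 0.20² + 0.33² + 0.15² + 0.32² = 0.0400 + 0.1089 + 0.0225 + 0.1024 = 0.2738
Σp_2ᵢ² = 0.04² + 0.14² + 0.80² + 0.02² = 0.0016 + 0.0196 + 0.6400 + 0.0004 = 0.6616
O = 0.1806 / √(0.2738 × 0.6616) = 0.1806 / 0.42561 = 0.4243

0.42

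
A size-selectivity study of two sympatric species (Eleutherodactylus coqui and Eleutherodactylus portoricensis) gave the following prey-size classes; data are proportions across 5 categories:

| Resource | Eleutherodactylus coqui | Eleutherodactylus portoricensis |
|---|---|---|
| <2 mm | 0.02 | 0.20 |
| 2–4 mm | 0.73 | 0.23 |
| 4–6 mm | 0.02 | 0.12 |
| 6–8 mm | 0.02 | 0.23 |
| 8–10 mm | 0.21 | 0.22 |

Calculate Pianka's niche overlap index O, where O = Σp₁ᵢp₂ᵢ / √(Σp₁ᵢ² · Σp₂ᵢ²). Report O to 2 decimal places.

Σ p₁ᵢp₂ᵢ = 0.0040 + 0.1679 + 0.0024 + 0.0046 + 0.0462 = 0.2251
Σp_1ᵢ² = 0.02² + 0.73² + 0.02² + 0.02² + 0.21² = 0.0004 + 0.5329 + 0.0004 + 0.0004 + 0.0441 = 0.5782
Σp_2ᵢ² = 0.20² + 0.23² + 0.12² + 0.23² + 0.22² = 0.0400 + 0.0529 + 0.0144 + 0.0529 + 0.0484 = 0.2086
O = 0.2251 / √(0.5782 × 0.2086) = 0.2251 / 0.34729 = 0.6482

0.65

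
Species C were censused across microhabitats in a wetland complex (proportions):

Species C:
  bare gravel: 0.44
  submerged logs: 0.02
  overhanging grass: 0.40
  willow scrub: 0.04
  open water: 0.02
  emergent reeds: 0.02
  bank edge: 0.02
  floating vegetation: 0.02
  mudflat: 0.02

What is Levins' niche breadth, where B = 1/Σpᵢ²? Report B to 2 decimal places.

2.80

Σpᵢ² = 0.44² + 0.02² + 0.40² + 0.04² + 0.02² + 0.02² + 0.02² + 0.02² + 0.02² = 0.1936 + 0.0004 + 0.1600 + 0.0016 + 0.0004 + 0.0004 + 0.0004 + 0.0004 + 0.0004 = 0.3576
B = 1 / 0.3576 = 2.7964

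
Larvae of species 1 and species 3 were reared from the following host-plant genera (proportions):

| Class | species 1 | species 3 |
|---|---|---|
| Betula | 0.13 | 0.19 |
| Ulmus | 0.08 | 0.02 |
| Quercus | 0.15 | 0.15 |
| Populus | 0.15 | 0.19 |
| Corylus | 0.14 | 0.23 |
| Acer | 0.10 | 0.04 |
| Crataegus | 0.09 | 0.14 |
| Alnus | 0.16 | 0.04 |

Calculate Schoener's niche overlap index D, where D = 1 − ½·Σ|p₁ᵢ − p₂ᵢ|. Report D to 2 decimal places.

Σ|p₁ᵢ − p₂ᵢ| = 0.06 + 0.06 + 0.00 + 0.04 + 0.09 + 0.06 + 0.05 + 0.12 = 0.48
D = 1 − ½ × 0.48 = 1 − 0.240 = 0.7600

0.76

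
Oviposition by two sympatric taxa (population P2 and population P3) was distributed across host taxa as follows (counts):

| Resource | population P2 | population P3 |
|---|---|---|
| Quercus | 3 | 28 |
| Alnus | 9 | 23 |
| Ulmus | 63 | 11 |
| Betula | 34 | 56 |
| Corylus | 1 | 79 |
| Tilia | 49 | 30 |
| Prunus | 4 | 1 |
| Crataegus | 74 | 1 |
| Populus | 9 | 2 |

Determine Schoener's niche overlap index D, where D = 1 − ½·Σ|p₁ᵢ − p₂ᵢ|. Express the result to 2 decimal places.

0.39

Proportions for population P2 (n=246): 3/246=0.0122, 9/246=0.0366, 63/246=0.2561, 34/246=0.1382, 1/246=0.0041, 49/246=0.1992, 4/246=0.0163, 74/246=0.3008, 9/246=0.0366
Proportions for population P3 (n=231): 28/231=0.1212, 23/231=0.0996, 11/231=0.0476, 56/231=0.2424, 79/231=0.3420, 30/231=0.1299, 1/231=0.0043, 1/231=0.0043, 2/231=0.0087
Σ|p₁ᵢ − p₂ᵢ| = 0.1090 + 0.0630 + 0.2085 + 0.1042 + 0.3379 + 0.0693 + 0.0120 + 0.2965 + 0.0279 = 1.2283
D = 1 − ½ × 1.2283 = 1 − 0.61415 = 0.38585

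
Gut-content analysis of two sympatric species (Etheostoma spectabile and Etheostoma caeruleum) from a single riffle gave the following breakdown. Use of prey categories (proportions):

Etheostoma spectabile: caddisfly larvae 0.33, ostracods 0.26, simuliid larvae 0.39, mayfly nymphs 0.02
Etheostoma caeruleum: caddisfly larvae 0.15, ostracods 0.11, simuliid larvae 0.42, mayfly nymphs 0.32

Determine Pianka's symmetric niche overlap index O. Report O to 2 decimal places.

Σ p₁ᵢp₂ᵢ = 0.0495 + 0.0286 + 0.1638 + 0.0064 = 0.2483
Σp_1ᵢ² = 0.33² + 0.26² + 0.39² + 0.02² = 0.1089 + 0.0676 + 0.1521 + 0.0004 = 0.3290
Σp_2ᵢ² = 0.15² + 0.11² + 0.42² + 0.32² = 0.0225 + 0.0121 + 0.1764 + 0.1024 = 0.3134
O = 0.2483 / √(0.3290 × 0.3134) = 0.2483 / 0.32111 = 0.7733

0.77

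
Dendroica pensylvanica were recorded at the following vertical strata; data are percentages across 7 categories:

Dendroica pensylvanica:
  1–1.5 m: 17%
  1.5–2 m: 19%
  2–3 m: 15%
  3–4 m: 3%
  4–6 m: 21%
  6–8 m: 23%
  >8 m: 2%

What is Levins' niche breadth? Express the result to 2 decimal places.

5.38

Convert percentages to proportions (divide by 100).
Σpᵢ² = 0.17² + 0.19² + 0.15² + 0.03² + 0.21² + 0.23² + 0.02² = 0.0289 + 0.0361 + 0.0225 + 0.0009 + 0.0441 + 0.0529 + 0.0004 = 0.1858
B = 1 / 0.1858 = 5.3821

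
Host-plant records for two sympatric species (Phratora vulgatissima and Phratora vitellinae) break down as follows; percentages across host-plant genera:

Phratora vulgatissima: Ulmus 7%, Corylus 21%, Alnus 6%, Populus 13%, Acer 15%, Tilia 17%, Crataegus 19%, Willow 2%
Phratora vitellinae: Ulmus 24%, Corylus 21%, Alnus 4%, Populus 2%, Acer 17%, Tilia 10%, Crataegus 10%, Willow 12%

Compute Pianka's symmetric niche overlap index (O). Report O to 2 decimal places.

0.80

Convert percentages to proportions (divide by 100).
Σ p₁ᵢp₂ᵢ = 0.0168 + 0.0441 + 0.0024 + 0.0026 + 0.0255 + 0.0170 + 0.0190 + 0.0024 = 0.1298
Σp_1ᵢ² = 0.07² + 0.21² + 0.06² + 0.13² + 0.15² + 0.17² + 0.19² + 0.02² = 0.0049 + 0.0441 + 0.0036 + 0.0169 + 0.0225 + 0.0289 + 0.0361 + 0.0004 = 0.1574
Σp_2ᵢ² = 0.24² + 0.21² + 0.04² + 0.02² + 0.17² + 0.10² + 0.10² + 0.12² = 0.0576 + 0.0441 + 0.0016 + 0.0004 + 0.0289 + 0.0100 + 0.0100 + 0.0144 = 0.1670
O = 0.1298 / √(0.1574 × 0.1670) = 0.1298 / 0.16213 = 0.8006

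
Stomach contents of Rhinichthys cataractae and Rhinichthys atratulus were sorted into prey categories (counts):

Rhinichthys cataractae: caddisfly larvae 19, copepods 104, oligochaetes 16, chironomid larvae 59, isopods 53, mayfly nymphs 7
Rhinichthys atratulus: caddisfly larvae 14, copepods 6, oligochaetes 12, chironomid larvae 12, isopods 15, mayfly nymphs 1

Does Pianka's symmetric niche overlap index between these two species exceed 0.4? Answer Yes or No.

Proportions for Rhinichthys cataractae (n=258): 19/258=0.0736, 104/258=0.4031, 16/258=0.0620, 59/258=0.2287, 53/258=0.2054, 7/258=0.0271
Proportions for Rhinichthys atratulus (n=60): 14/60=0.2333, 6/60=0.1000, 12/60=0.2000, 12/60=0.2000, 15/60=0.2500, 1/60=0.0167
Σ p₁ᵢp₂ᵢ = 0.017171 + 0.040310 + 0.012400 + 0.045740 + 0.051350 + 0.000453 = 0.167424
Σp_1ᵢ² = 0.0736² + 0.4031² + 0.0620² + 0.2287² + 0.2054² + 0.0271² = 0.005417 + 0.162490 + 0.003844 + 0.052304 + 0.042189 + 0.000734 = 0.266978
Σp_2ᵢ² = 0.2333² + 0.1000² + 0.2000² + 0.2000² + 0.2500² + 0.0167² = 0.054429 + 0.010000 + 0.040000 + 0.040000 + 0.062500 + 0.000279 = 0.207208
O = 0.167424 / √(0.266978 × 0.207208) = 0.167424 / 0.2352020 = 0.7118
O = 0.7118 > 0.4 → Yes.

Yes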